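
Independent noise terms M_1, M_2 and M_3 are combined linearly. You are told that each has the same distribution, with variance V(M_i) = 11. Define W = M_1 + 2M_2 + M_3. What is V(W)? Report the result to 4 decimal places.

By independence, V(W) = (1)²V(M_1) + (2)²V(M_2) + (1)²V(M_3)
= (1)²·11 + (2)²·11 + (1)²·11 = 66

66.0000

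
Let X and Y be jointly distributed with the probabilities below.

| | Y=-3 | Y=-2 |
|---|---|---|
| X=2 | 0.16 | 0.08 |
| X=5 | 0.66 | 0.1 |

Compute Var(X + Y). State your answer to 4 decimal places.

E[X] = 4.28,  E[Y] = -2.82,  E[XY] = -12.18
Var(X) = 19.96 − (4.28)² = 1.6416;  Var(Y) = 8.1 − (-2.82)² = 0.1476
cov(X,Y) = -12.18 − (4.28)(-2.82) = -0.1104
Var(X + Y) = (1)²·1.6416 + (1)²·0.1476 + 2·(1)·(1)·-0.1104 = 1.5684

1.5684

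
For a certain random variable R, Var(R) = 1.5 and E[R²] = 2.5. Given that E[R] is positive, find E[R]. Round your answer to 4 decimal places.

(E[R])² = E[R²] − Var(R) = 2.5 − 1.5 = 1
E[R] = √1 = 1

1.0000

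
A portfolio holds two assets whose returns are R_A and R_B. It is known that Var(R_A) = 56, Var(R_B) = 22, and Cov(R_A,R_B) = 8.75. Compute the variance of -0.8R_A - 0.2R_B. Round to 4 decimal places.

39.5200

Var(-0.8R_A - 0.2R_B) = (-0.8)²·Var(R_A) + (-0.2)²·Var(R_B) + 2·(-0.8)·(-0.2)·Cov(R_A,R_B)
= 0.64·56 + 0.04·22 + 0.32·8.75 = 39.52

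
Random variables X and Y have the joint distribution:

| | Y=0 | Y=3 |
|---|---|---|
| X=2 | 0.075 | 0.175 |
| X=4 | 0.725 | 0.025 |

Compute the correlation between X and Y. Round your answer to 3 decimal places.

E[X] = 3.5,  E[Y] = 0.6
E[XY] = 1.35
Cov(X,Y) = E[XY] − E[X]E[Y] = 1.35 − (3.5)(0.6) = -0.75
var(X) = 0.75,  var(Y) = 1.44
ρ = -0.75 / √(0.75·1.44) ≈ -0.722

-0.722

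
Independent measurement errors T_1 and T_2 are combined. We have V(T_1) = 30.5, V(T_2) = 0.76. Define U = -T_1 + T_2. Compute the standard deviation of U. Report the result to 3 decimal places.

By independence, V(U) = (-1)²V(T_1) + (1)²V(T_2)
= (-1)²·30.5 + (1)²·0.76 = 31.26
sd(U) = √31.26 ≈ 5.591

5.591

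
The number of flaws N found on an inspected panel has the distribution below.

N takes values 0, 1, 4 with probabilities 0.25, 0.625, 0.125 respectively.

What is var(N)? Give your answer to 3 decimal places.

1.359

E[N] = (0)(0.25) + (1)(0.625) + (4)(0.125) = 1.125
E[N²] = (0)²(0.25) + (1)²(0.625) + (4)²(0.125) = 2.625
var(N) = E[N²] − (E[N])² = 2.625 − (1.125)² = 1.359375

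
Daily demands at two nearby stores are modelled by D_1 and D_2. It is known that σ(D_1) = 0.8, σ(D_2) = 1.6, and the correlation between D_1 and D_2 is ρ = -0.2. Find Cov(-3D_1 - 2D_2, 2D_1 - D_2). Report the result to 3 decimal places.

V(D_1) = (0.8)² = 0.64;  V(D_2) = (1.6)² = 2.56
Cov(D_1,D_2) = ρ·σ(D_1)·σ(D_2) = -0.2·0.8·1.6 = -0.256
Cov(-3D_1 - 2D_2, 2D_1 - D_2) = (-3)(2)V(D_1) + (-2)(-1)V(D_2) + [(-3)(-1) + (-2)(2)]Cov(D_1,D_2)
= -6·0.64 + 2·2.56 + -1·-0.256 = 1.536

1.536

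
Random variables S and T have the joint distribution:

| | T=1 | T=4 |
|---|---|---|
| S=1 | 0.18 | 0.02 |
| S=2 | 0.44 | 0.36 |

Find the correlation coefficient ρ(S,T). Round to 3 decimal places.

0.288

E[S] = 1.8,  E[T] = 2.14
E[ST] = 4.02
Cov(S,T) = E[ST] − E[S]E[T] = 4.02 − (1.8)(2.14) = 0.168
Var(S) = 0.16,  Var(T) = 2.1204
ρ = 0.168 / √(0.16·2.1204) ≈ 0.288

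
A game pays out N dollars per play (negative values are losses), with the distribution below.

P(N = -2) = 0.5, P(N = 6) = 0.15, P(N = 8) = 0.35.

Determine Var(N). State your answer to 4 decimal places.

E[N] = (-2)(0.5) + (6)(0.15) + (8)(0.35) = 2.7
E[N²] = (-2)²(0.5) + (6)²(0.15) + (8)²(0.35) = 29.8
Var(N) = E[N²] − (E[N])² = 29.8 − (2.7)² = 22.51

22.5100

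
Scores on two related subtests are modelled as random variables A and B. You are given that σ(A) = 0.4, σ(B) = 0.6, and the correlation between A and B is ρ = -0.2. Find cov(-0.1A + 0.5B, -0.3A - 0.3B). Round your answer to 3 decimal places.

V(A) = (0.4)² = 0.16;  V(B) = (0.6)² = 0.36
cov(A,B) = ρ·σ(A)·σ(B) = -0.2·0.4·0.6 = -0.048
cov(-0.1A + 0.5B, -0.3A - 0.3B) = (-0.1)(-0.3)V(A) + (0.5)(-0.3)V(B) + [(-0.1)(-0.3) + (0.5)(-0.3)]cov(A,B)
= 0.03·0.16 + -0.15·0.36 + -0.12·-0.048 = -0.04344

-0.043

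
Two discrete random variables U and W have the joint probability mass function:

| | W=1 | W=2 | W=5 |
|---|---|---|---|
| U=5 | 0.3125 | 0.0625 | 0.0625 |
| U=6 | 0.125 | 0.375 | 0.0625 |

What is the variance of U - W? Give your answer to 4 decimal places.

1.6094

E[U] = 5.5625,  E[W] = 1.9375,  E[UW] = 10.875
Var(U) = 31.1875 − (5.5625)² = 0.24609375;  Var(W) = 5.3125 − (1.9375)² = 1.55859375
Cov(U,W) = 10.875 − (5.5625)(1.9375) = 0.09765625
Var(U - W) = (1)²·0.24609375 + (-1)²·1.55859375 + 2·(1)·(-1)·0.09765625 = 1.609375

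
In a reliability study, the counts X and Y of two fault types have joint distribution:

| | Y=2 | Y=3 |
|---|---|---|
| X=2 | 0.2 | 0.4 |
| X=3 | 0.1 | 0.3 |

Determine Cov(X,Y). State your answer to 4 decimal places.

E[X] = 2.4,  E[Y] = 2.7
E[XY] = 6.5
Cov(X,Y) = E[XY] − E[X]E[Y] = 6.5 − (2.4)(2.7) = 0.02

0.0200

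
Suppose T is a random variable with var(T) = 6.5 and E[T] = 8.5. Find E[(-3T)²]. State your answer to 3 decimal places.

708.750

E[-3T] = -3·8.5 = -25.5
var(-3T) = (-3)²·6.5 = 58.5
E[(-3T)²] = var((-3T)) + (E[(-3T)])² = 58.5 + (-25.5)² = 708.75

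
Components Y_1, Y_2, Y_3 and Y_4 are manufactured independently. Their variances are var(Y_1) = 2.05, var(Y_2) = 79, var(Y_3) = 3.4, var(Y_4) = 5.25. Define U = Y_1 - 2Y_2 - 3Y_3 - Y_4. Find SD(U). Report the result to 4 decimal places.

18.8122

By independence, var(U) = (1)²var(Y_1) + (-2)²var(Y_2) + (-3)²var(Y_3) + (-1)²var(Y_4)
= (1)²·2.05 + (-2)²·79 + (-3)²·3.4 + (-1)²·5.25 = 353.9
SD(U) = √353.9 ≈ 18.8122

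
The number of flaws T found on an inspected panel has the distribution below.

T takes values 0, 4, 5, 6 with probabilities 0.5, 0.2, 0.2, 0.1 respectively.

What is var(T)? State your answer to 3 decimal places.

6.040

E[T] = (0)(0.5) + (4)(0.2) + (5)(0.2) + (6)(0.1) = 2.4
E[T²] = (0)²(0.5) + (4)²(0.2) + (5)²(0.2) + (6)²(0.1) = 11.8
var(T) = E[T²] − (E[T])² = 11.8 − (2.4)² = 6.04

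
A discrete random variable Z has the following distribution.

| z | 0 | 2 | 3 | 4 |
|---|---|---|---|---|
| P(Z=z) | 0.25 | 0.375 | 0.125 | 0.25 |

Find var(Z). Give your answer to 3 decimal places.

E[Z] = (0)(0.25) + (2)(0.375) + (3)(0.125) + (4)(0.25) = 2.125
E[Z²] = (0)²(0.25) + (2)²(0.375) + (3)²(0.125) + (4)²(0.25) = 6.625
var(Z) = E[Z²] − (E[Z])² = 6.625 − (2.125)² = 2.109375

2.109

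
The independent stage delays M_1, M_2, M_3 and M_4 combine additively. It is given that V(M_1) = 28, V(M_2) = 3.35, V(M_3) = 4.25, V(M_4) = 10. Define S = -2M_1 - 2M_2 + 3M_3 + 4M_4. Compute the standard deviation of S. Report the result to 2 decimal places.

17.99

By independence, V(S) = (-2)²V(M_1) + (-2)²V(M_2) + (3)²V(M_3) + (4)²V(M_4)
= (-2)²·28 + (-2)²·3.35 + (3)²·4.25 + (4)²·10 = 323.65
σ(S) = √323.65 ≈ 17.99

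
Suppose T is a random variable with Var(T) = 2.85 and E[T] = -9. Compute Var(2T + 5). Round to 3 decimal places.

Var(2T + 5) = (2)²·Var(T) = 4·2.85 = 11.4

11.400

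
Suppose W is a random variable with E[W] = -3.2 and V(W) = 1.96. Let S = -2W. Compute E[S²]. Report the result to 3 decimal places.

E[-2W] = -2·-3.2 = 6.4
V(-2W) = (-2)²·1.96 = 7.84
E[S²] = V(S) + (E[S])² = 7.84 + (6.4)² = 48.8

48.800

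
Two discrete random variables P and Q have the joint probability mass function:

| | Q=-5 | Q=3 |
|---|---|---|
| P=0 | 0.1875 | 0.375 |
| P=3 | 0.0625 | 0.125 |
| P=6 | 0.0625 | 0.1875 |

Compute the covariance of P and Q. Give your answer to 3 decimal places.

0.656

E[P] = 2.0625,  E[Q] = 0.5
E[PQ] = 1.6875
Cov(P,Q) = E[PQ] − E[P]E[Q] = 1.6875 − (2.0625)(0.5) = 0.65625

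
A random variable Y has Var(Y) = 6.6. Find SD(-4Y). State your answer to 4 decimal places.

10.2762

Var(-4Y) = (-4)²·6.6 = 105.6
SD(-4Y) = √105.6 ≈ 10.2762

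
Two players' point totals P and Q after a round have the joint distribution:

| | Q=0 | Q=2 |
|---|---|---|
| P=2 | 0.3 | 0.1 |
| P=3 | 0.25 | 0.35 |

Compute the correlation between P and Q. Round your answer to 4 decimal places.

E[P] = 2.6,  E[Q] = 0.9
E[PQ] = 2.5
cov(P,Q) = E[PQ] − E[P]E[Q] = 2.5 − (2.6)(0.9) = 0.16
Var(P) = 0.24,  Var(Q) = 0.99
ρ = 0.16 / √(0.24·0.99) ≈ 0.3282

0.3282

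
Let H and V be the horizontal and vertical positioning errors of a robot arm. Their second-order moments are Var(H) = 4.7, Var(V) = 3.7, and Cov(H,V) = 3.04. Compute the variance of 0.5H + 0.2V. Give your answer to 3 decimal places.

1.931

Var(0.5H + 0.2V) = (0.5)²·Var(H) + (0.2)²·Var(V) + 2·(0.5)·(0.2)·Cov(H,V)
= 0.25·4.7 + 0.04·3.7 + 0.2·3.04 = 1.931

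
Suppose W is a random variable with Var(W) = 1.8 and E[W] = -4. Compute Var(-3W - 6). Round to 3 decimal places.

16.200

Var(-3W - 6) = (-3)²·Var(W) = 9·1.8 = 16.2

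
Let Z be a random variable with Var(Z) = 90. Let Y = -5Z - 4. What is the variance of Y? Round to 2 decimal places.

2250.00

Var(-5Z - 4) = (-5)²·Var(Z) = 25·90 = 2250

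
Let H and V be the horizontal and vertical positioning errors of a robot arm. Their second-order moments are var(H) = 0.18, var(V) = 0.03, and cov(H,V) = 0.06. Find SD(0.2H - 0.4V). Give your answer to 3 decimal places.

0.049

var(0.2H - 0.4V) = (0.2)²·var(H) + (-0.4)²·var(V) + 2·(0.2)·(-0.4)·cov(H,V)
= 0.04·0.18 + 0.16·0.03 + -0.16·0.06 = 0.0024
SD(0.2H - 0.4V) = √0.0024 ≈ 0.049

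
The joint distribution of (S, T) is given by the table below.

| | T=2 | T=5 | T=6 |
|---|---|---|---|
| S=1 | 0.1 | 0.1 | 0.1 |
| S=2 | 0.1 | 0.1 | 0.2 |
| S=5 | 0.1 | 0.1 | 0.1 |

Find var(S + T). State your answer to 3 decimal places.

E[S] = 2.6,  E[T] = 4.5,  E[ST] = 11.6
var(S) = 9.4 − (2.6)² = 2.64;  var(T) = 23.1 − (4.5)² = 2.85
Cov(S,T) = 11.6 − (2.6)(4.5) = -0.1
var(S + T) = (1)²·2.64 + (1)²·2.85 + 2·(1)·(1)·-0.1 = 5.29

5.290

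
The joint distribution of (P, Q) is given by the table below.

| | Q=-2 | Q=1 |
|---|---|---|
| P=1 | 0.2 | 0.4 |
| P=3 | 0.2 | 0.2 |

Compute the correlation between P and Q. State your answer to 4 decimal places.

-0.1667

E[P] = 1.8,  E[Q] = -0.2
E[PQ] = -0.6
cov(P,Q) = E[PQ] − E[P]E[Q] = -0.6 − (1.8)(-0.2) = -0.24
V(P) = 0.96,  V(Q) = 2.16
ρ = -0.24 / √(0.96·2.16) ≈ -0.1667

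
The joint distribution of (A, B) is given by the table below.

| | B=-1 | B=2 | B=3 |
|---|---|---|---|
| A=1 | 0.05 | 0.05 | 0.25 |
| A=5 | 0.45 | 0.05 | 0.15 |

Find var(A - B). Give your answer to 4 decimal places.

E[A] = 3.6,  E[B] = 0.9,  E[AB] = 1.3
var(A) = 16.6 − (3.6)² = 3.64;  var(B) = 4.5 − (0.9)² = 3.69
Cov(A,B) = 1.3 − (3.6)(0.9) = -1.94
var(A - B) = (1)²·3.64 + (-1)²·3.69 + 2·(1)·(-1)·-1.94 = 11.21

11.2100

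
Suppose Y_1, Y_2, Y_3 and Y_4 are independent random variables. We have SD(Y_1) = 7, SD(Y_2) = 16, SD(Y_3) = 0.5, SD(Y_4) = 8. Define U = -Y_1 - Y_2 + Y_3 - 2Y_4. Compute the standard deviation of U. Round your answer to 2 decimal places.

23.69

Var(Y_1) = 49, Var(Y_2) = 256, Var(Y_3) = 0.25, Var(Y_4) = 64
By independence, Var(U) = (-1)²Var(Y_1) + (-1)²Var(Y_2) + (1)²Var(Y_3) + (-2)²Var(Y_4)
= (-1)²·49 + (-1)²·256 + (1)²·0.25 + (-2)²·64 = 561.25
SD(U) = √561.25 ≈ 23.69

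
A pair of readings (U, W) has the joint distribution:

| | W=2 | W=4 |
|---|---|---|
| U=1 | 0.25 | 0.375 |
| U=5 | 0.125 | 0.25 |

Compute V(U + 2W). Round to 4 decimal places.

E[U] = 2.5,  E[W] = 3.25,  E[UW] = 8.25
V(U) = 10 − (2.5)² = 3.75;  V(W) = 11.5 − (3.25)² = 0.9375
cov(U,W) = 8.25 − (2.5)(3.25) = 0.125
V(U + 2W) = (1)²·3.75 + (2)²·0.9375 + 2·(1)·(2)·0.125 = 8

8.0000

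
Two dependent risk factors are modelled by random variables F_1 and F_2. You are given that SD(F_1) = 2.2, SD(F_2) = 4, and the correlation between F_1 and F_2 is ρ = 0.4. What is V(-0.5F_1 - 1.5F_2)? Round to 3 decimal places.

V(F_1) = (2.2)² = 4.84;  V(F_2) = (4)² = 16
cov(F_1,F_2) = ρ·SD(F_1)·SD(F_2) = 0.4·2.2·4 = 3.52
V(-0.5F_1 - 1.5F_2) = (-0.5)²·V(F_1) + (-1.5)²·V(F_2) + 2·(-0.5)·(-1.5)·cov(F_1,F_2)
= 0.25·4.84 + 2.25·16 + 1.5·3.52 = 42.49

42.490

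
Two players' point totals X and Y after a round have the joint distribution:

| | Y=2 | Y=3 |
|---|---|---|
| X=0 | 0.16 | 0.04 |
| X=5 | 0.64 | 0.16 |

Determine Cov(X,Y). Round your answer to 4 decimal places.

0.0000

E[X] = 4,  E[Y] = 2.2
E[XY] = 8.8
Cov(X,Y) = E[XY] − E[X]E[Y] = 8.8 − (4)(2.2) = 0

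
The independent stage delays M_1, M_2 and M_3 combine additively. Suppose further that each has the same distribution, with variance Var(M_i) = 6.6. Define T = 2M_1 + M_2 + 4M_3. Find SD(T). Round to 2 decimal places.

By independence, Var(T) = (2)²Var(M_1) + (1)²Var(M_2) + (4)²Var(M_3)
= (2)²·6.6 + (1)²·6.6 + (4)²·6.6 = 138.6
SD(T) = √138.6 ≈ 11.77

11.77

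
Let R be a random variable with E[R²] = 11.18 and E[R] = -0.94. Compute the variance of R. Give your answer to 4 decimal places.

Var(R) = 11.18 − (-0.94)² = 10.2964

10.2964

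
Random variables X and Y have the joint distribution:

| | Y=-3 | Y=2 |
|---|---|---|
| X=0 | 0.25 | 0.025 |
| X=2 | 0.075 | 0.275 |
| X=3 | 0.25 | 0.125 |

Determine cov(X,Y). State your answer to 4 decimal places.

0.7469

E[X] = 1.825,  E[Y] = -0.875
E[XY] = -0.85
cov(X,Y) = E[XY] − E[X]E[Y] = -0.85 − (1.825)(-0.875) = 0.746875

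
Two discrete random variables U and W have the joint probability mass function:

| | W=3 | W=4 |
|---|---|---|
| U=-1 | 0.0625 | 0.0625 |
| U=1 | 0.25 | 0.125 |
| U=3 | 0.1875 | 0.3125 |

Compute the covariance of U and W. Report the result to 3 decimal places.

0.125

E[U] = 1.75,  E[W] = 3.5
E[UW] = 6.25
Cov(U,W) = E[UW] − E[U]E[W] = 6.25 − (1.75)(3.5) = 0.125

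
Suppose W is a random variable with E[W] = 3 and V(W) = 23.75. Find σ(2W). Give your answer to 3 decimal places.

V(2W) = (2)²·23.75 = 95
σ(2W) = √95 ≈ 9.747

9.747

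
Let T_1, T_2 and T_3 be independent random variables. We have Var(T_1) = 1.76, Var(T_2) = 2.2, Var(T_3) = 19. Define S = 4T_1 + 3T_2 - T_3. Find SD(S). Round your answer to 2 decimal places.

By independence, Var(S) = (4)²Var(T_1) + (3)²Var(T_2) + (-1)²Var(T_3)
= (4)²·1.76 + (3)²·2.2 + (-1)²·19 = 66.96
SD(S) = √66.96 ≈ 8.18

8.18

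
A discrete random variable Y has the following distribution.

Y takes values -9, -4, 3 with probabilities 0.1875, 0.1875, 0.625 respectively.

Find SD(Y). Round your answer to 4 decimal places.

4.8473

E[Y] = (-9)(0.1875) + (-4)(0.1875) + (3)(0.625) = -0.5625
E[Y²] = (-9)²(0.1875) + (-4)²(0.1875) + (3)²(0.625) = 23.8125
Var(Y) = E[Y²] − (E[Y])² = 23.8125 − (-0.5625)² = 23.49609375
SD(Y) = √23.49609375 ≈ 4.8473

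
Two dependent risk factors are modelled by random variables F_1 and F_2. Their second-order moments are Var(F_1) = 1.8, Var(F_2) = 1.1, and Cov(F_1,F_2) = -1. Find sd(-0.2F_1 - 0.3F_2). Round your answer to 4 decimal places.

0.2258

Var(-0.2F_1 - 0.3F_2) = (-0.2)²·Var(F_1) + (-0.3)²·Var(F_2) + 2·(-0.2)·(-0.3)·Cov(F_1,F_2)
= 0.04·1.8 + 0.09·1.1 + 0.12·-1 = 0.051
sd(-0.2F_1 - 0.3F_2) = √0.051 ≈ 0.2258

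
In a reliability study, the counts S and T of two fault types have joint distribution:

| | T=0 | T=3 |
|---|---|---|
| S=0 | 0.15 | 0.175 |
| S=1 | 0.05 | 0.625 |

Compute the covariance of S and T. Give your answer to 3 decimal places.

E[S] = 0.675,  E[T] = 2.4
E[ST] = 1.875
Cov(S,T) = E[ST] − E[S]E[T] = 1.875 − (0.675)(2.4) = 0.255

0.255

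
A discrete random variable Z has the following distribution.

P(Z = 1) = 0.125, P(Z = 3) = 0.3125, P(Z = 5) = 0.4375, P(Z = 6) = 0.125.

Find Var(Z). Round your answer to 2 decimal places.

2.38

E[Z] = (1)(0.125) + (3)(0.3125) + (5)(0.4375) + (6)(0.125) = 4
E[Z²] = (1)²(0.125) + (3)²(0.3125) + (5)²(0.4375) + (6)²(0.125) = 18.375
Var(Z) = E[Z²] − (E[Z])² = 18.375 − (4)² = 2.375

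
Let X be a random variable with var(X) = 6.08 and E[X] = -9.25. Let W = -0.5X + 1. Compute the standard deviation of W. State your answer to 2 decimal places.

1.23

var(-0.5X + 1) = (-0.5)²·6.08 = 1.52
SD(W) = √1.52 ≈ 1.23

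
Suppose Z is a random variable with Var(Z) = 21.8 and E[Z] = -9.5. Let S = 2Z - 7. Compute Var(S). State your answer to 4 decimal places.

Var(2Z - 7) = (2)²·Var(Z) = 4·21.8 = 87.2

87.2000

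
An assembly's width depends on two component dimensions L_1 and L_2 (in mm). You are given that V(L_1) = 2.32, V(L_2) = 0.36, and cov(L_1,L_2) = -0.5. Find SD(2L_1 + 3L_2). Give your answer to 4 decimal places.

2.5534

V(2L_1 + 3L_2) = (2)²·V(L_1) + (3)²·V(L_2) + 2·(2)·(3)·cov(L_1,L_2)
= 4·2.32 + 9·0.36 + 12·-0.5 = 6.52
SD(2L_1 + 3L_2) = √6.52 ≈ 2.5534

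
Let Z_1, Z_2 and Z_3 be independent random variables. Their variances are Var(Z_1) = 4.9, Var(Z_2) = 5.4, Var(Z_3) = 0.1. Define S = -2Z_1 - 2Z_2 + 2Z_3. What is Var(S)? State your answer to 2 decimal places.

41.60

By independence, Var(S) = (-2)²Var(Z_1) + (-2)²Var(Z_2) + (2)²Var(Z_3)
= (-2)²·4.9 + (-2)²·5.4 + (2)²·0.1 = 41.6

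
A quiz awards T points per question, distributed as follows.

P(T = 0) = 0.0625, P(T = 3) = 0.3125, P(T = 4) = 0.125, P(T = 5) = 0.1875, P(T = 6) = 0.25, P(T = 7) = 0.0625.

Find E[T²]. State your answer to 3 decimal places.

E[T²] = (0)²(0.0625) + (3)²(0.3125) + (4)²(0.125) + (5)²(0.1875) + (6)²(0.25) + (7)²(0.0625) = 21.5625

21.563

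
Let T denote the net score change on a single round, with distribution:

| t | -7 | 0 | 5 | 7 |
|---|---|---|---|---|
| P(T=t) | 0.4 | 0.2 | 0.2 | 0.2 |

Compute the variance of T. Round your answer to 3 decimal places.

E[T] = (-7)(0.4) + (0)(0.2) + (5)(0.2) + (7)(0.2) = -0.4
E[T²] = (-7)²(0.4) + (0)²(0.2) + (5)²(0.2) + (7)²(0.2) = 34.4
var(T) = E[T²] − (E[T])² = 34.4 − (-0.4)² = 34.24

34.240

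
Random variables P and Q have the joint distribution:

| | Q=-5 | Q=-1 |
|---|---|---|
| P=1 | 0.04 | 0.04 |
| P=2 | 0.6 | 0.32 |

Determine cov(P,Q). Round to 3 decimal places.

-0.045

E[P] = 1.92,  E[Q] = -3.56
E[PQ] = -6.88
cov(P,Q) = E[PQ] − E[P]E[Q] = -6.88 − (1.92)(-3.56) = -0.0448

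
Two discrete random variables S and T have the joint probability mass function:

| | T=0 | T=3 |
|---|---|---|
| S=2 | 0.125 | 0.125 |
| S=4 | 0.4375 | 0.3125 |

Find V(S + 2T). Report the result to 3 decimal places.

9.234

E[S] = 3.5,  E[T] = 1.3125,  E[ST] = 4.5
V(S) = 13 − (3.5)² = 0.75;  V(T) = 3.9375 − (1.3125)² = 2.21484375
cov(S,T) = 4.5 − (3.5)(1.3125) = -0.09375
V(S + 2T) = (1)²·0.75 + (2)²·2.21484375 + 2·(1)·(2)·-0.09375 = 9.234375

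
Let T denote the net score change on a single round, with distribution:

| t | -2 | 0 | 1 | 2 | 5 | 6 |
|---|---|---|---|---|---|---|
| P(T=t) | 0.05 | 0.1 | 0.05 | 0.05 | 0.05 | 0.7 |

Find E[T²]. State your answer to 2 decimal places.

26.90

E[T²] = (-2)²(0.05) + (0)²(0.1) + (1)²(0.05) + (2)²(0.05) + (5)²(0.05) + (6)²(0.7) = 26.9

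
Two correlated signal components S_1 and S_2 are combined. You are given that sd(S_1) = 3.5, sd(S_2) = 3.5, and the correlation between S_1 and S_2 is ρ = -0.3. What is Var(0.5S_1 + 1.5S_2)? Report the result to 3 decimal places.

Var(S_1) = (3.5)² = 12.25;  Var(S_2) = (3.5)² = 12.25
cov(S_1,S_2) = ρ·sd(S_1)·sd(S_2) = -0.3·3.5·3.5 = -3.675
Var(0.5S_1 + 1.5S_2) = (0.5)²·Var(S_1) + (1.5)²·Var(S_2) + 2·(0.5)·(1.5)·cov(S_1,S_2)
= 0.25·12.25 + 2.25·12.25 + 1.5·-3.675 = 25.1125

25.113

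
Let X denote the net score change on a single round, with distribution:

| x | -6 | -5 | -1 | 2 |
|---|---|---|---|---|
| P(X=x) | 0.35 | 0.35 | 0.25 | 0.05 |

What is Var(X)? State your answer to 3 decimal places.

E[X] = (-6)(0.35) + (-5)(0.35) + (-1)(0.25) + (2)(0.05) = -4
E[X²] = (-6)²(0.35) + (-5)²(0.35) + (-1)²(0.25) + (2)²(0.05) = 21.8
Var(X) = E[X²] − (E[X])² = 21.8 − (-4)² = 5.8

5.800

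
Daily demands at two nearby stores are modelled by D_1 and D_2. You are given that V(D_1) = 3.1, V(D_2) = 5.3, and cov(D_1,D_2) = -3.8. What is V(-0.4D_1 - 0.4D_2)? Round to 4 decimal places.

0.1280

V(-0.4D_1 - 0.4D_2) = (-0.4)²·V(D_1) + (-0.4)²·V(D_2) + 2·(-0.4)·(-0.4)·cov(D_1,D_2)
= 0.16·3.1 + 0.16·5.3 + 0.32·-3.8 = 0.128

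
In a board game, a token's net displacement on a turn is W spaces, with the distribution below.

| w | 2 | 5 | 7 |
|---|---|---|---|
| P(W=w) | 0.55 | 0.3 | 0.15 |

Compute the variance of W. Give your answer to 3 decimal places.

E[W] = (2)(0.55) + (5)(0.3) + (7)(0.15) = 3.65
E[W²] = (2)²(0.55) + (5)²(0.3) + (7)²(0.15) = 17.05
Var(W) = E[W²] − (E[W])² = 17.05 − (3.65)² = 3.7275

3.728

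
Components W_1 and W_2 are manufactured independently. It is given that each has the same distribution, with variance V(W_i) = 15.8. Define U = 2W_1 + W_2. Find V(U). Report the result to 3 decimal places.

By independence, V(U) = (2)²V(W_1) + (1)²V(W_2)
= (2)²·15.8 + (1)²·15.8 = 79

79.000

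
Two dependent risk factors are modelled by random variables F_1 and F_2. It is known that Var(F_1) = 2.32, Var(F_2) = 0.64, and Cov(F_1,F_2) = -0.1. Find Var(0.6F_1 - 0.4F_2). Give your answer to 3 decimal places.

Var(0.6F_1 - 0.4F_2) = (0.6)²·Var(F_1) + (-0.4)²·Var(F_2) + 2·(0.6)·(-0.4)·Cov(F_1,F_2)
= 0.36·2.32 + 0.16·0.64 + -0.48·-0.1 = 0.9856

0.986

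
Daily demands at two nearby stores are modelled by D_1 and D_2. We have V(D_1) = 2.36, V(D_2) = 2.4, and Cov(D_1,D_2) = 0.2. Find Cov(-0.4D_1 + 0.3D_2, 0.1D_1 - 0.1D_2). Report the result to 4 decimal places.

-0.1524

Cov(-0.4D_1 + 0.3D_2, 0.1D_1 - 0.1D_2) = (-0.4)(0.1)V(D_1) + (0.3)(-0.1)V(D_2) + [(-0.4)(-0.1) + (0.3)(0.1)]Cov(D_1,D_2)
= -0.04·2.36 + -0.03·2.4 + 0.07·0.2 = -0.1524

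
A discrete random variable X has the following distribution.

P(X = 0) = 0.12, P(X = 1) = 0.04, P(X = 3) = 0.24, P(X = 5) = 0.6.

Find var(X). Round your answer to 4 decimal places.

3.0624

E[X] = (0)(0.12) + (1)(0.04) + (3)(0.24) + (5)(0.6) = 3.76
E[X²] = (0)²(0.12) + (1)²(0.04) + (3)²(0.24) + (5)²(0.6) = 17.2
var(X) = E[X²] − (E[X])² = 17.2 − (3.76)² = 3.0624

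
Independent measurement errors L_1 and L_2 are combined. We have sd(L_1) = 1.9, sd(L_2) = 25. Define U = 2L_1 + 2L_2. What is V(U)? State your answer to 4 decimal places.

2514.4400

V(L_1) = 3.61, V(L_2) = 625
By independence, V(U) = (2)²V(L_1) + (2)²V(L_2)
= (2)²·3.61 + (2)²·625 = 2514.44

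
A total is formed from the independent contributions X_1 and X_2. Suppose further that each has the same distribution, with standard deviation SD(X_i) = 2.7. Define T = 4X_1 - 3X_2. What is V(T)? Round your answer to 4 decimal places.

V(X_i) = (2.7)² = 7.29
By independence, V(T) = (4)²V(X_1) + (-3)²V(X_2)
= (4)²·7.29 + (-3)²·7.29 = 182.25

182.2500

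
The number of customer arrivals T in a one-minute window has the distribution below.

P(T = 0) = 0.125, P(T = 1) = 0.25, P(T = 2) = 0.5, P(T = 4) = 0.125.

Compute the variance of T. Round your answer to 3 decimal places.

E[T] = (0)(0.125) + (1)(0.25) + (2)(0.5) + (4)(0.125) = 1.75
E[T²] = (0)²(0.125) + (1)²(0.25) + (2)²(0.5) + (4)²(0.125) = 4.25
Var(T) = E[T²] − (E[T])² = 4.25 − (1.75)² = 1.1875

1.188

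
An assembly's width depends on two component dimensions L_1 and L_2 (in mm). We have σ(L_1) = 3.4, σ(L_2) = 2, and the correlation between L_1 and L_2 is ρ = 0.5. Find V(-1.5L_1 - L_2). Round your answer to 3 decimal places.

V(L_1) = (3.4)² = 11.56;  V(L_2) = (2)² = 4
Cov(L_1,L_2) = ρ·σ(L_1)·σ(L_2) = 0.5·3.4·2 = 3.4
V(-1.5L_1 - L_2) = (-1.5)²·V(L_1) + (-1)²·V(L_2) + 2·(-1.5)·(-1)·Cov(L_1,L_2)
= 2.25·11.56 + 1·4 + 3·3.4 = 40.21

40.210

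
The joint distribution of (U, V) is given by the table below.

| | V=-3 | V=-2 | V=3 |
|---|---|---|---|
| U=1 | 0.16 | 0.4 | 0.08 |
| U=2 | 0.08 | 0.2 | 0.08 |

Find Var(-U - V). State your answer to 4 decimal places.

4.3936

E[U] = 1.36,  E[V] = -1.44,  E[UV] = -1.84
Var(U) = 2.08 − (1.36)² = 0.2304;  Var(V) = 6 − (-1.44)² = 3.9264
Cov(U,V) = -1.84 − (1.36)(-1.44) = 0.1184
Var(-U - V) = (-1)²·0.2304 + (-1)²·3.9264 + 2·(-1)·(-1)·0.1184 = 4.3936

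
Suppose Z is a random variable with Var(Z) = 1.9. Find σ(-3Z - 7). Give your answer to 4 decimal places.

4.1352

Var(-3Z - 7) = (-3)²·1.9 = 17.1
σ(-3Z - 7) = √17.1 ≈ 4.1352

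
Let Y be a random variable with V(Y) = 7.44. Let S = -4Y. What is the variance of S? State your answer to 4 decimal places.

V(-4Y) = (-4)²·V(Y) = 16·7.44 = 119.04

119.0400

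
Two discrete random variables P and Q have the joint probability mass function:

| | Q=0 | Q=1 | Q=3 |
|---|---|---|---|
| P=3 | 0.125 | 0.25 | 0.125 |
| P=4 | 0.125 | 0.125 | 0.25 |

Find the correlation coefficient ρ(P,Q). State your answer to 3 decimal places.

0.204

E[P] = 3.5,  E[Q] = 1.5
E[PQ] = 5.375
Cov(P,Q) = E[PQ] − E[P]E[Q] = 5.375 − (3.5)(1.5) = 0.125
Var(P) = 0.25,  Var(Q) = 1.5
ρ = 0.125 / √(0.25·1.5) ≈ 0.204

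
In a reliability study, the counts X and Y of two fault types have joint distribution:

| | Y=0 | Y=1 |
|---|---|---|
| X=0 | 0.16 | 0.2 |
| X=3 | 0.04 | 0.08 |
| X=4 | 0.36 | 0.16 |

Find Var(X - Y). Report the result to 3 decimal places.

E[X] = 2.44,  E[Y] = 0.44,  E[XY] = 0.88
Var(X) = 9.4 − (2.44)² = 3.4464;  Var(Y) = 0.44 − (0.44)² = 0.2464
cov(X,Y) = 0.88 − (2.44)(0.44) = -0.1936
Var(X - Y) = (1)²·3.4464 + (-1)²·0.2464 + 2·(1)·(-1)·-0.1936 = 4.08

4.080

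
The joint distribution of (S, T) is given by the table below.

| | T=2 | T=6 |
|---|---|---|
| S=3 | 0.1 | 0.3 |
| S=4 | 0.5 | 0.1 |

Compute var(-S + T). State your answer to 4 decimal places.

E[S] = 3.6,  E[T] = 3.6,  E[ST] = 12.4
var(S) = 13.2 − (3.6)² = 0.24;  var(T) = 16.8 − (3.6)² = 3.84
Cov(S,T) = 12.4 − (3.6)(3.6) = -0.56
var(-S + T) = (-1)²·0.24 + (1)²·3.84 + 2·(-1)·(1)·-0.56 = 5.2

5.2000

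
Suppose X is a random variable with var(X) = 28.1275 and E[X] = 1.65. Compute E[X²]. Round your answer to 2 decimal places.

30.85

E[X²] = var(X) + (E[X])² = 28.1275 + (1.65)² = 30.85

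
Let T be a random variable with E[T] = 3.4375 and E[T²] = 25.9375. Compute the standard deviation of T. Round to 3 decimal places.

V(T) = 25.9375 − (3.4375)² = 14.12109375
SD(T) = √14.12109375 ≈ 3.758

3.758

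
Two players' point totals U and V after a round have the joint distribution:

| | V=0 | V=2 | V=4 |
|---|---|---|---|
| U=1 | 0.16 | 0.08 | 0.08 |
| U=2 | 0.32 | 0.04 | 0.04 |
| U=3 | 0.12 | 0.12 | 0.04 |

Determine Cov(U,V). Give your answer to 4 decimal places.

-0.0352

E[U] = 1.96,  E[V] = 1.12
E[UV] = 2.16
Cov(U,V) = E[UV] − E[U]E[V] = 2.16 − (1.96)(1.12) = -0.0352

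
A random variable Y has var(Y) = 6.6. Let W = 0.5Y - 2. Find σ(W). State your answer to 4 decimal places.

1.2845

var(0.5Y - 2) = (0.5)²·6.6 = 1.65
σ(W) = √1.65 ≈ 1.2845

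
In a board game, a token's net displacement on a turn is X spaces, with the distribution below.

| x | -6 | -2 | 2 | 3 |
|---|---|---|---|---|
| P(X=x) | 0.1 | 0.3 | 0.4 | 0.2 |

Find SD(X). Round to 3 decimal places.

2.857

E[X] = (-6)(0.1) + (-2)(0.3) + (2)(0.4) + (3)(0.2) = 0.2
E[X²] = (-6)²(0.1) + (-2)²(0.3) + (2)²(0.4) + (3)²(0.2) = 8.2
V(X) = E[X²] − (E[X])² = 8.2 − (0.2)² = 8.16
SD(X) = √8.16 ≈ 2.857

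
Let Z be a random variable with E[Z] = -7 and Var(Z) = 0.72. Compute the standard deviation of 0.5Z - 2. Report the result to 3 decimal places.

0.424

Var(0.5Z - 2) = (0.5)²·0.72 = 0.18
SD(0.5Z - 2) = √0.18 ≈ 0.424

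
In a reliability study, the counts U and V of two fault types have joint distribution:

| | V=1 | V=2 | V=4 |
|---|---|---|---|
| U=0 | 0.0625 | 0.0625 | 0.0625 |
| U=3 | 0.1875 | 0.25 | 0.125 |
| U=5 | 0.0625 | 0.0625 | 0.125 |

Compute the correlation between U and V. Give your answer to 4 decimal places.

0.1044

E[U] = 2.9375,  E[V] = 2.3125
E[UV] = 7
Cov(U,V) = E[UV] − E[U]E[V] = 7 − (2.9375)(2.3125) = 0.20703125
var(U) = 2.68359375,  var(V) = 1.46484375
ρ = 0.20703125 / √(2.68359375·1.46484375) ≈ 0.1044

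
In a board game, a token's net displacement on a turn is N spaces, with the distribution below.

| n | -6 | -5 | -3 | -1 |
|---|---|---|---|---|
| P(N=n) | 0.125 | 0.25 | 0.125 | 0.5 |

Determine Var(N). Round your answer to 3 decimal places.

4.109

E[N] = (-6)(0.125) + (-5)(0.25) + (-3)(0.125) + (-1)(0.5) = -2.875
E[N²] = (-6)²(0.125) + (-5)²(0.25) + (-3)²(0.125) + (-1)²(0.5) = 12.375
Var(N) = E[N²] − (E[N])² = 12.375 − (-2.875)² = 4.109375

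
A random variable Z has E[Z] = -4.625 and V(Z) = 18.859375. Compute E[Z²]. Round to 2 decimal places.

E[Z²] = V(Z) + (E[Z])² = 18.859375 + (-4.625)² = 40.25

40.25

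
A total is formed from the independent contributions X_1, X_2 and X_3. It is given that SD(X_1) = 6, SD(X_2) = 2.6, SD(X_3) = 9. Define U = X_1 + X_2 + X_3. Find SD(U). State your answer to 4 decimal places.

11.1247

Var(X_1) = 36, Var(X_2) = 6.76, Var(X_3) = 81
By independence, Var(U) = (1)²Var(X_1) + (1)²Var(X_2) + (1)²Var(X_3)
= (1)²·36 + (1)²·6.76 + (1)²·81 = 123.76
SD(U) = √123.76 ≈ 11.1247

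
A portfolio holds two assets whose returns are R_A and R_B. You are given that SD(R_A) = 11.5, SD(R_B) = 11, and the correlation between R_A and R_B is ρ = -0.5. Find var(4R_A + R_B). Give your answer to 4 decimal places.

var(R_A) = (11.5)² = 132.25;  var(R_B) = (11)² = 121
Cov(R_A,R_B) = ρ·SD(R_A)·SD(R_B) = -0.5·11.5·11 = -63.25
var(4R_A + R_B) = (4)²·var(R_A) + (1)²·var(R_B) + 2·(4)·(1)·Cov(R_A,R_B)
= 16·132.25 + 1·121 + 8·-63.25 = 1731

1731.0000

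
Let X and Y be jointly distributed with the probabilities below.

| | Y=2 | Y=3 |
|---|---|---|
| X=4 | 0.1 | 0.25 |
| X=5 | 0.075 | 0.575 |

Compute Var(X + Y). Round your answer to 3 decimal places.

0.449

E[X] = 4.65,  E[Y] = 2.825,  E[XY] = 13.175
Var(X) = 21.85 − (4.65)² = 0.2275;  Var(Y) = 8.125 − (2.825)² = 0.144375
Cov(X,Y) = 13.175 − (4.65)(2.825) = 0.03875
Var(X + Y) = (1)²·0.2275 + (1)²·0.144375 + 2·(1)·(1)·0.03875 = 0.449375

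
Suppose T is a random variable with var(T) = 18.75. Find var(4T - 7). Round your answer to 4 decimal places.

300.0000

var(4T - 7) = (4)²·var(T) = 16·18.75 = 300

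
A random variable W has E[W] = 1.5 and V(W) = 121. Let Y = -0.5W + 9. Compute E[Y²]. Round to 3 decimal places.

E[-0.5W + 9] = -0.5·1.5 + 9 = 8.25
V(-0.5W + 9) = (-0.5)²·121 = 30.25
E[Y²] = V(Y) + (E[Y])² = 30.25 + (8.25)² = 98.3125

98.313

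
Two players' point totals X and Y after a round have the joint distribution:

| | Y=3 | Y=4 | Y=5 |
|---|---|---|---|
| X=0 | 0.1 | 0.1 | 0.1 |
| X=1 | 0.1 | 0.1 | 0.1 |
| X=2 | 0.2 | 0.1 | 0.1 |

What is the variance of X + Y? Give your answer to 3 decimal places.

1.200

E[X] = 1.1,  E[Y] = 3.9,  E[XY] = 4.2
var(X) = 1.9 − (1.1)² = 0.69;  var(Y) = 15.9 − (3.9)² = 0.69
Cov(X,Y) = 4.2 − (1.1)(3.9) = -0.09
var(X + Y) = (1)²·0.69 + (1)²·0.69 + 2·(1)·(1)·-0.09 = 1.2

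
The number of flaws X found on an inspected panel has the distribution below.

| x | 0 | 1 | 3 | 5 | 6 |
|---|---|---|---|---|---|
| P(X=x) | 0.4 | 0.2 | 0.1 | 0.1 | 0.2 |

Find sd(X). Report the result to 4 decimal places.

E[X] = (0)(0.4) + (1)(0.2) + (3)(0.1) + (5)(0.1) + (6)(0.2) = 2.2
E[X²] = (0)²(0.4) + (1)²(0.2) + (3)²(0.1) + (5)²(0.1) + (6)²(0.2) = 10.8
V(X) = E[X²] − (E[X])² = 10.8 − (2.2)² = 5.96
sd(X) = √5.96 ≈ 2.4413

2.4413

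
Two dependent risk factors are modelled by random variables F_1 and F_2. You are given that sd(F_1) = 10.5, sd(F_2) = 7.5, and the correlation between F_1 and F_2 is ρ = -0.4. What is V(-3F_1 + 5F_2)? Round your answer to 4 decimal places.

3343.5000

V(F_1) = (10.5)² = 110.25;  V(F_2) = (7.5)² = 56.25
Cov(F_1,F_2) = ρ·sd(F_1)·sd(F_2) = -0.4·10.5·7.5 = -31.5
V(-3F_1 + 5F_2) = (-3)²·V(F_1) + (5)²·V(F_2) + 2·(-3)·(5)·Cov(F_1,F_2)
= 9·110.25 + 25·56.25 + -30·-31.5 = 3343.5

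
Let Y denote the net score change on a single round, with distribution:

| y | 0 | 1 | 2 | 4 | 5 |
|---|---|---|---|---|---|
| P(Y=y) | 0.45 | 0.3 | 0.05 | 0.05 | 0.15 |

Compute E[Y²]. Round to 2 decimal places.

E[Y²] = (0)²(0.45) + (1)²(0.3) + (2)²(0.05) + (4)²(0.05) + (5)²(0.15) = 5.05

5.05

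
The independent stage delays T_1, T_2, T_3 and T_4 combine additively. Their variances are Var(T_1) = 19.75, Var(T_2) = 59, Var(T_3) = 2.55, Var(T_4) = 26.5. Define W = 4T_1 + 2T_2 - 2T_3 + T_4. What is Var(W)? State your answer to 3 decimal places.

588.700

By independence, Var(W) = (4)²Var(T_1) + (2)²Var(T_2) + (-2)²Var(T_3) + (1)²Var(T_4)
= (4)²·19.75 + (2)²·59 + (-2)²·2.55 + (1)²·26.5 = 588.7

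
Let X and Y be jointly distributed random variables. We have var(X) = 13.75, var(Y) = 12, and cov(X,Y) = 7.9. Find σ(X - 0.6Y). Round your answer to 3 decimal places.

var(X - 0.6Y) = (1)²·var(X) + (-0.6)²·var(Y) + 2·(1)·(-0.6)·cov(X,Y)
= 1·13.75 + 0.36·12 + -1.2·7.9 = 8.59
σ(X - 0.6Y) = √8.59 ≈ 2.931

2.931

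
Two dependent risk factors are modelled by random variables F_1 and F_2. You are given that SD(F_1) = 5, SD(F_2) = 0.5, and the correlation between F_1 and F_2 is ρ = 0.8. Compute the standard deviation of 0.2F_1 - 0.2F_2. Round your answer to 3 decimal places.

Var(F_1) = (5)² = 25;  Var(F_2) = (0.5)² = 0.25
Cov(F_1,F_2) = ρ·SD(F_1)·SD(F_2) = 0.8·5·0.5 = 2
Var(0.2F_1 - 0.2F_2) = (0.2)²·Var(F_1) + (-0.2)²·Var(F_2) + 2·(0.2)·(-0.2)·Cov(F_1,F_2)
= 0.04·25 + 0.04·0.25 + -0.08·2 = 0.85
SD(0.2F_1 - 0.2F_2) = √0.85 ≈ 0.922

0.922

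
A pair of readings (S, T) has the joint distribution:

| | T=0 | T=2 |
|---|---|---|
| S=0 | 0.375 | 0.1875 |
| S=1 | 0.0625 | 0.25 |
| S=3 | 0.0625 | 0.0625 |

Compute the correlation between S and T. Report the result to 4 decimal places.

E[S] = 0.6875,  E[T] = 1
E[ST] = 0.875
Cov(S,T) = E[ST] − E[S]E[T] = 0.875 − (0.6875)(1) = 0.1875
Var(S) = 0.96484375,  Var(T) = 1
ρ = 0.1875 / √(0.96484375·1) ≈ 0.1909

0.1909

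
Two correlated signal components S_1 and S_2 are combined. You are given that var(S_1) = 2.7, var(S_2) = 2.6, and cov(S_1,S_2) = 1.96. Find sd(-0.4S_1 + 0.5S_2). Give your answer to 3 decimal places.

var(-0.4S_1 + 0.5S_2) = (-0.4)²·var(S_1) + (0.5)²·var(S_2) + 2·(-0.4)·(0.5)·cov(S_1,S_2)
= 0.16·2.7 + 0.25·2.6 + -0.4·1.96 = 0.298
sd(-0.4S_1 + 0.5S_2) = √0.298 ≈ 0.546

0.546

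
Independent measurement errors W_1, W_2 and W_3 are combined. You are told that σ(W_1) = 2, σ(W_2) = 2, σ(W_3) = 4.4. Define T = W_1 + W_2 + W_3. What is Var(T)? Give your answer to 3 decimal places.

Var(W_1) = 4, Var(W_2) = 4, Var(W_3) = 19.36
By independence, Var(T) = (1)²Var(W_1) + (1)²Var(W_2) + (1)²Var(W_3)
= (1)²·4 + (1)²·4 + (1)²·19.36 = 27.36

27.360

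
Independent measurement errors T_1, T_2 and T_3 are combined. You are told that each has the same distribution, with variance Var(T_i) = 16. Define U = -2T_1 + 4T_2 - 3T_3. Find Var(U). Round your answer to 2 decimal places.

464.00

By independence, Var(U) = (-2)²Var(T_1) + (4)²Var(T_2) + (-3)²Var(T_3)
= (-2)²·16 + (4)²·16 + (-3)²·16 = 464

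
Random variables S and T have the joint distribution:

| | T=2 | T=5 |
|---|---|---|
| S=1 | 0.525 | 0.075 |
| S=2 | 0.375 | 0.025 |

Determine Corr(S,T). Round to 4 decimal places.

E[S] = 1.4,  E[T] = 2.3
E[ST] = 3.175
Cov(S,T) = E[ST] − E[S]E[T] = 3.175 − (1.4)(2.3) = -0.045
Var(S) = 0.24,  Var(T) = 0.81
ρ = -0.045 / √(0.24·0.81) ≈ -0.1021

-0.1021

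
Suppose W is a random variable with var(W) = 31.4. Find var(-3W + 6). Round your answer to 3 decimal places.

282.600

var(-3W + 6) = (-3)²·var(W) = 9·31.4 = 282.6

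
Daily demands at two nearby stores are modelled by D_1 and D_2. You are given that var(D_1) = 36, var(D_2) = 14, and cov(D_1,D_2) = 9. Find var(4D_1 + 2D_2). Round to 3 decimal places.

var(4D_1 + 2D_2) = (4)²·var(D_1) + (2)²·var(D_2) + 2·(4)·(2)·cov(D_1,D_2)
= 16·36 + 4·14 + 16·9 = 776

776.000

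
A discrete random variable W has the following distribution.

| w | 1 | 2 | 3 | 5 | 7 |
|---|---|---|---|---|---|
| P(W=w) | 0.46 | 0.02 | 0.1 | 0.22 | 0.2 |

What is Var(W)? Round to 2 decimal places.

E[W] = (1)(0.46) + (2)(0.02) + (3)(0.1) + (5)(0.22) + (7)(0.2) = 3.3
E[W²] = (1)²(0.46) + (2)²(0.02) + (3)²(0.1) + (5)²(0.22) + (7)²(0.2) = 16.74
Var(W) = E[W²] − (E[W])² = 16.74 − (3.3)² = 5.85

5.85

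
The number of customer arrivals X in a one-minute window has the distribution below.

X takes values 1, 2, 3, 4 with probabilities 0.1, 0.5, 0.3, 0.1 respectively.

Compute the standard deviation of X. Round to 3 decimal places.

0.800

E[X] = (1)(0.1) + (2)(0.5) + (3)(0.3) + (4)(0.1) = 2.4
E[X²] = (1)²(0.1) + (2)²(0.5) + (3)²(0.3) + (4)²(0.1) = 6.4
V(X) = E[X²] − (E[X])² = 6.4 − (2.4)² = 0.64
sd(X) = √0.64 ≈ 0.800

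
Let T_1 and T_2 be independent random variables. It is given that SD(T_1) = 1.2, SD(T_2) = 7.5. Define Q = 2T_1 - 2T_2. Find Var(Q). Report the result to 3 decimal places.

Var(T_1) = 1.44, Var(T_2) = 56.25
By independence, Var(Q) = (2)²Var(T_1) + (-2)²Var(T_2)
= (2)²·1.44 + (-2)²·56.25 = 230.76

230.760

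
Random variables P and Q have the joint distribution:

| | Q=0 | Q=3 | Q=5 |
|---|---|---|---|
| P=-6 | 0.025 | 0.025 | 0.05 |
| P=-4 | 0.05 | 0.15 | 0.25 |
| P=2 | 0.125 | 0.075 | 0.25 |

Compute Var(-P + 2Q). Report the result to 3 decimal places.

E[P] = -1.5,  E[Q] = 3.5,  E[PQ] = -5.8
Var(P) = 12.6 − (-1.5)² = 10.35;  Var(Q) = 16 − (3.5)² = 3.75
cov(P,Q) = -5.8 − (-1.5)(3.5) = -0.55
Var(-P + 2Q) = (-1)²·10.35 + (2)²·3.75 + 2·(-1)·(2)·-0.55 = 27.55

27.550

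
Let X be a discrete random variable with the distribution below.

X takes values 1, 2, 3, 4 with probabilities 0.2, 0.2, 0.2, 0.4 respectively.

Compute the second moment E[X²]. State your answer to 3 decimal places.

E[X²] = (1)²(0.2) + (2)²(0.2) + (3)²(0.2) + (4)²(0.4) = 9.2

9.200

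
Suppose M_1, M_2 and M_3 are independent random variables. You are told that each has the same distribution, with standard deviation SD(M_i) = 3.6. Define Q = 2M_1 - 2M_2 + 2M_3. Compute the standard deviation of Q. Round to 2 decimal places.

var(M_i) = (3.6)² = 12.96
By independence, var(Q) = (2)²var(M_1) + (-2)²var(M_2) + (2)²var(M_3)
= (2)²·12.96 + (-2)²·12.96 + (2)²·12.96 = 155.52
SD(Q) = √155.52 ≈ 12.47

12.47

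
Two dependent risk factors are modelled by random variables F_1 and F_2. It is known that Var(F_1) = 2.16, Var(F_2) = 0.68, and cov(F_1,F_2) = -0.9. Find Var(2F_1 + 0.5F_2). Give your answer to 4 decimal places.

7.0100

Var(2F_1 + 0.5F_2) = (2)²·Var(F_1) + (0.5)²·Var(F_2) + 2·(2)·(0.5)·cov(F_1,F_2)
= 4·2.16 + 0.25·0.68 + 2·-0.9 = 7.01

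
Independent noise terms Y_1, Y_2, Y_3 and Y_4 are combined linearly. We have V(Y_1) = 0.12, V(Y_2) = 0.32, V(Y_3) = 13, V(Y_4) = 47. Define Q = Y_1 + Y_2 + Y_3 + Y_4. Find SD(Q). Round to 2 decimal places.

7.77

By independence, V(Q) = (1)²V(Y_1) + (1)²V(Y_2) + (1)²V(Y_3) + (1)²V(Y_4)
= (1)²·0.12 + (1)²·0.32 + (1)²·13 + (1)²·47 = 60.44
SD(Q) = √60.44 ≈ 7.77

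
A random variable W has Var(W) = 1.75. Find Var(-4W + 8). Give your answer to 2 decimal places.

Var(-4W + 8) = (-4)²·Var(W) = 16·1.75 = 28

28.00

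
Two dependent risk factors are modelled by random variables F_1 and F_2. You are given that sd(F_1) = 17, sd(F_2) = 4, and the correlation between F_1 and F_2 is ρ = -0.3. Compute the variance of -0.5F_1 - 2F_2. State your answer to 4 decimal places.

95.4500

V(F_1) = (17)² = 289;  V(F_2) = (4)² = 16
Cov(F_1,F_2) = ρ·sd(F_1)·sd(F_2) = -0.3·17·4 = -20.4
V(-0.5F_1 - 2F_2) = (-0.5)²·V(F_1) + (-2)²·V(F_2) + 2·(-0.5)·(-2)·Cov(F_1,F_2)
= 0.25·289 + 4·16 + 2·-20.4 = 95.45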